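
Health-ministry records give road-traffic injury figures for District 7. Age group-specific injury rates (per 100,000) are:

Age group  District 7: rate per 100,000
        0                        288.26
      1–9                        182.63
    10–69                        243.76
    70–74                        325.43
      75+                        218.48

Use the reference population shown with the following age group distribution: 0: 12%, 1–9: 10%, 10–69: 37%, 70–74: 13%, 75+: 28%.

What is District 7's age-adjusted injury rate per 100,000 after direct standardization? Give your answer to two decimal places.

246.53

Standard weights: 0.12, 0.10, 0.37, 0.13, 0.28.
Standardized rate: 0.1200×288.26 + 0.1000×182.63 + 0.3700×243.76 + 0.1300×325.43 + 0.2800×218.48 = 246.5257 per 100,000.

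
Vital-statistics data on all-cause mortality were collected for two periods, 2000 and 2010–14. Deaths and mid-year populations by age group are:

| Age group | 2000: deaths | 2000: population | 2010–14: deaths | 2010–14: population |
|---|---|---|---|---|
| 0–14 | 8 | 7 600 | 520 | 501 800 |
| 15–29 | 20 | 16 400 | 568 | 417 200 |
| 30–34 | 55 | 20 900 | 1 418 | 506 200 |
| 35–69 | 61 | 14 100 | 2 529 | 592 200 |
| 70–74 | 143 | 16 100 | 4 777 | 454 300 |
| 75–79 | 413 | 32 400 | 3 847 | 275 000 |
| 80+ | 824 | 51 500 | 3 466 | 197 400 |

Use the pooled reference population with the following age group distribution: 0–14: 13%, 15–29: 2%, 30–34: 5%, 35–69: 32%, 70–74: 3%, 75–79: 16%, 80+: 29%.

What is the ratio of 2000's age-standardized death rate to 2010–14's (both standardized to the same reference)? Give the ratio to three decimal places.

Age-specific rates per 100 000 for 2000: 105.26, 121.95, 263.16, 432.62, 888.20, 1274.69, 1600.00.
For 2010–14: 103.63, 136.15, 280.13, 427.05, 1051.51, 1398.91, 1755.83.
Standard weights: 0.13, 0.02, 0.05, 0.32, 0.03, 0.16, 0.29.
2000: 0.1300×105.26 + 0.0200×121.95 + 0.0500×263.16 + 0.3200×432.62 + 0.0300×888.20 + 0.1600×1274.69 + 0.2900×1600.00 = 862.3174 per 100 000.
2010–14: 0.1300×103.63 + 0.0200×136.15 + 0.0500×280.13 + 0.3200×427.05 + 0.0300×1051.51 + 0.1600×1398.91 + 0.2900×1755.83 = 931.4174 per 100 000.
Ratio = 862.3174 ÷ 931.4174 = 0.92581.

0.926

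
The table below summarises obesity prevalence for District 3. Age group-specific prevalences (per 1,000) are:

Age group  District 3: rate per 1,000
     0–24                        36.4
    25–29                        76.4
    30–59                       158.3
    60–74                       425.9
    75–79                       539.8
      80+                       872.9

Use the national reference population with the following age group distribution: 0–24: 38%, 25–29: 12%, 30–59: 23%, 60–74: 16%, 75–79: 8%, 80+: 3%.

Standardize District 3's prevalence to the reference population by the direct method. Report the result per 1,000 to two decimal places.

196.92

Standard weights: 0.38, 0.12, 0.23, 0.16, 0.08, 0.03.
Standardized rate: 0.3800×36.4 + 0.1200×76.4 + 0.2300×158.3 + 0.1600×425.9 + 0.0800×539.8 + 0.0300×872.9 = 196.9240 per 1,000.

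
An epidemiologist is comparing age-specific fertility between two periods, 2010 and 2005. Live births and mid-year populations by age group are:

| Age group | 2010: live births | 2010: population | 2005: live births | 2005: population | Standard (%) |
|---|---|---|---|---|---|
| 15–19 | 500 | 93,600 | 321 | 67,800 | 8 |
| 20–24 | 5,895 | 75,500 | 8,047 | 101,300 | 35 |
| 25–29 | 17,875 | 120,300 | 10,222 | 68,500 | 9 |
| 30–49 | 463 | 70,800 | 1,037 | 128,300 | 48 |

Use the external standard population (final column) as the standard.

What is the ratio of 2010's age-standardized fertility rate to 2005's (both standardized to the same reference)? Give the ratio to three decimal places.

Age-specific rates per 1,000 for 2010: 5.342, 78.079, 148.587, 6.540.
For 2005: 4.735, 79.437, 149.226, 8.083.
Standard weights: 0.08, 0.35, 0.09, 0.48.
2010: 0.0800×5.342 + 0.3500×78.079 + 0.0900×148.587 + 0.4800×6.540 = 44.2670 per 1,000.
2005: 0.0800×4.735 + 0.3500×79.437 + 0.0900×149.226 + 0.4800×8.083 = 45.4918 per 1,000.
Ratio = 44.2670 ÷ 45.4918 = 0.97307.

0.973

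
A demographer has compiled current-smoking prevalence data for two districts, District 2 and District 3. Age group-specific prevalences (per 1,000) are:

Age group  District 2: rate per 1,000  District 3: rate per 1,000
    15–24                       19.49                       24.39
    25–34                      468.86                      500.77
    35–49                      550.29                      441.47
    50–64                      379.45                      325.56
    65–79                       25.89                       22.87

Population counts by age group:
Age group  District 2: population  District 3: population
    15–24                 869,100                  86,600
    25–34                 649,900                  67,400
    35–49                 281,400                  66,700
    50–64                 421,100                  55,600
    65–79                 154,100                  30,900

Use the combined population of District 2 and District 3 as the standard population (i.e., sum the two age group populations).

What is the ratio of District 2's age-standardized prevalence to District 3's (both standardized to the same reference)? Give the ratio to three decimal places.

1.053

Combined standard total = 2,682,800; weights = 0.3562, 0.2674, 0.1298, 0.1777, 0.0690.
District 2: 0.3562×19.49 + 0.2674×468.86 + 0.1298×550.29 + 0.1777×379.45 + 0.0690×25.89 = 272.9124 per 1,000.
District 3: 0.3562×24.39 + 0.2674×500.77 + 0.1298×441.47 + 0.1777×325.56 + 0.0690×22.87 = 259.2862 per 1,000.
Ratio = 272.9124 ÷ 259.2862 = 1.05255.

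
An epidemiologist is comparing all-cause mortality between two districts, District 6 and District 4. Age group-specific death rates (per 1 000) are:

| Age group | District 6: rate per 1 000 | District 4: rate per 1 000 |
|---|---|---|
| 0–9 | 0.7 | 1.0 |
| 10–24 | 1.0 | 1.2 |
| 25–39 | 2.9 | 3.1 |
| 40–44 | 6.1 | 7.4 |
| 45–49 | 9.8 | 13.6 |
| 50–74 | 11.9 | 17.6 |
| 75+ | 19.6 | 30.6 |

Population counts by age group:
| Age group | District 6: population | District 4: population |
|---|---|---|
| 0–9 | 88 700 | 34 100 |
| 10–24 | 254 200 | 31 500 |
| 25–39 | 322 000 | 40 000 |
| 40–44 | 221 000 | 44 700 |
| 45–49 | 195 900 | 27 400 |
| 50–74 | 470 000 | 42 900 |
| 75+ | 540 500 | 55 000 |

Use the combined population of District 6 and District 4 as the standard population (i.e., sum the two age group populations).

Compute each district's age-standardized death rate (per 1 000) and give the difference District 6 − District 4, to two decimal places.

Combined standard total = 2 367 900; weights = 0.0519, 0.1207, 0.1529, 0.1122, 0.0943, 0.2166, 0.2515.
District 6: 0.0519×0.7 + 0.1207×1.0 + 0.1529×2.9 + 0.1122×6.1 + 0.0943×9.8 + 0.2166×11.9 + 0.2515×19.6 = 9.7157 per 1 000.
District 4: 0.0519×1.0 + 0.1207×1.2 + 0.1529×3.1 + 0.1122×7.4 + 0.0943×13.6 + 0.2166×17.6 + 0.2515×30.6 = 14.2912 per 1 000.
Difference = 9.7157 − 14.2912 = -4.5755.

-4.58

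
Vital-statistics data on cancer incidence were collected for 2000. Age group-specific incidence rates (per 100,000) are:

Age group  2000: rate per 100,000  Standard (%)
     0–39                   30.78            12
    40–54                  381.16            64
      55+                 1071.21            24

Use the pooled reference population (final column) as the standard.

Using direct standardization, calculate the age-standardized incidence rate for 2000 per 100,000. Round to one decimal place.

504.7

Standard weights: 0.12, 0.64, 0.24.
Standardized rate: 0.1200×30.78 + 0.6400×381.16 + 0.2400×1071.21 = 504.7264 per 100,000.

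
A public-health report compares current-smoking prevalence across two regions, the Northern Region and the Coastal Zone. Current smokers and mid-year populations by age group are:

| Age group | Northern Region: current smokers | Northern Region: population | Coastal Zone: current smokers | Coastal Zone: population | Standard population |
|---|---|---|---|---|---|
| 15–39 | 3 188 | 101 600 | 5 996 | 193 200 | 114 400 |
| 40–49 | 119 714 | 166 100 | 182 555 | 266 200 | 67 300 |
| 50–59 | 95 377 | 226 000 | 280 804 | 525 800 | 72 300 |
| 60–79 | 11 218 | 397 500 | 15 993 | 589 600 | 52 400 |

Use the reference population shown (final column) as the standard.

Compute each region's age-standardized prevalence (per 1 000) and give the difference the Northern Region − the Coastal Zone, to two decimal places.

-18.44

Age-specific rates per 1 000 for the Northern Region: 31.378, 720.734, 422.022, 28.221.
For the Coastal Zone: 31.035, 685.781, 534.051, 27.125.
Standard total = 306 400; weights = 0.3734, 0.2196, 0.2360, 0.1710.
The Northern Region: 0.3734×31.378 + 0.2196×720.734 + 0.2360×422.022 + 0.1710×28.221 = 274.4323 per 1 000.
The Coastal Zone: 0.3734×31.035 + 0.2196×685.781 + 0.2360×534.051 + 0.1710×27.125 = 292.8745 per 1 000.
Difference = 274.4323 − 292.8745 = -18.4422.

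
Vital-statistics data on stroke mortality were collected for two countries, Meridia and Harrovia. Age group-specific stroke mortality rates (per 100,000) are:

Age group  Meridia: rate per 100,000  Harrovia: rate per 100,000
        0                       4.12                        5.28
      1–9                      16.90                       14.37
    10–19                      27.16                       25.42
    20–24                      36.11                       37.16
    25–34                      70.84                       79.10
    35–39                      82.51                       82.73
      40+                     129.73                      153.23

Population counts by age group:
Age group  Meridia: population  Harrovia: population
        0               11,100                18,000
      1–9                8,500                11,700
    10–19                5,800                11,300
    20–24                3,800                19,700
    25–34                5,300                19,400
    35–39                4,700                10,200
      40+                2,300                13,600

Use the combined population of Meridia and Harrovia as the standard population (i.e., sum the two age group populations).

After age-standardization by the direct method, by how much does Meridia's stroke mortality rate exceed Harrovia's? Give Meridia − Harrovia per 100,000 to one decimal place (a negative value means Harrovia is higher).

-3.8

Combined standard total = 145,400; weights = 0.2001, 0.1389, 0.1176, 0.1616, 0.1699, 0.1025, 0.1094.
Meridia: 0.2001×4.12 + 0.1389×16.90 + 0.1176×27.16 + 0.1616×36.11 + 0.1699×70.84 + 0.1025×82.51 + 0.1094×129.73 = 46.8786 per 100,000.
Harrovia: 0.2001×5.28 + 0.1389×14.37 + 0.1176×25.42 + 0.1616×37.16 + 0.1699×79.10 + 0.1025×82.73 + 0.1094×153.23 = 50.7199 per 100,000.
Difference = 46.8786 − 50.7199 = -3.8413.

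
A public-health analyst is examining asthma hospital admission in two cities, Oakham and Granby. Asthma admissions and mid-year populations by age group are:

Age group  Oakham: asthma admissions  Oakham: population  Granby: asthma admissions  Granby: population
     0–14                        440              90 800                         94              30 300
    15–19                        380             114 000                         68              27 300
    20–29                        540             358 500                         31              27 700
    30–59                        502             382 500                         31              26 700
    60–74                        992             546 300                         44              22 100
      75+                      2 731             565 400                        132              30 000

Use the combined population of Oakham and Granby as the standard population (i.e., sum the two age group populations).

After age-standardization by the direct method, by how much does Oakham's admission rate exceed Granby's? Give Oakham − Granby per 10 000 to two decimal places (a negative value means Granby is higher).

3.14

Age-specific rates per 10 000 for Oakham: 48.46, 33.33, 15.06, 13.12, 18.16, 48.30.
For Granby: 31.02, 24.91, 11.19, 11.61, 19.91, 44.00.
Combined standard total = 2 221 600; weights = 0.0545, 0.0636, 0.1738, 0.1842, 0.2559, 0.2680.
Oakham: 0.0545×48.46 + 0.0636×33.33 + 0.1738×15.06 + 0.1842×13.12 + 0.2559×18.16 + 0.2680×48.30 = 27.3885 per 10 000.
Granby: 0.0545×31.02 + 0.0636×24.91 + 0.1738×11.19 + 0.1842×11.61 + 0.2559×19.91 + 0.2680×44.00 = 24.2455 per 10 000.
Difference = 27.3885 − 24.2455 = 3.1430.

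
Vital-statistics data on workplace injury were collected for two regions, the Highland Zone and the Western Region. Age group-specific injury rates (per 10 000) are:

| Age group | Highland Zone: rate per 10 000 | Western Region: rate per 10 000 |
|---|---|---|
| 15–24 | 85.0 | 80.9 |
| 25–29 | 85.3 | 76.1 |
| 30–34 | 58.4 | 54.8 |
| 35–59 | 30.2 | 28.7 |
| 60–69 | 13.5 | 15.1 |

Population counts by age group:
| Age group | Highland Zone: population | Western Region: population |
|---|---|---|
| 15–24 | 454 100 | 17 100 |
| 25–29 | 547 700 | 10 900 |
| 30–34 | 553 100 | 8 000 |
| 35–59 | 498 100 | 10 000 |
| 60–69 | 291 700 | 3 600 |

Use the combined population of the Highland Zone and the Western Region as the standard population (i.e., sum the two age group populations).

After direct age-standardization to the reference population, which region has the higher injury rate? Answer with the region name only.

Combined standard total = 2 394 300; weights = 0.1968, 0.2333, 0.2343, 0.2122, 0.1233.
The Highland Zone: 0.1968×85.0 + 0.2333×85.3 + 0.2343×58.4 + 0.2122×30.2 + 0.1233×13.5 = 58.3887 per 10 000.
The Western Region: 0.1968×80.9 + 0.2333×76.1 + 0.2343×54.8 + 0.2122×28.7 + 0.1233×15.1 = 54.4708 per 10 000.
The crude rates (58.26 vs 60.34) would put the Western Region higher, but that reflects its age composition; once standardized to a common age structure, the Highland Zone has the higher underlying rate.

Highland Zone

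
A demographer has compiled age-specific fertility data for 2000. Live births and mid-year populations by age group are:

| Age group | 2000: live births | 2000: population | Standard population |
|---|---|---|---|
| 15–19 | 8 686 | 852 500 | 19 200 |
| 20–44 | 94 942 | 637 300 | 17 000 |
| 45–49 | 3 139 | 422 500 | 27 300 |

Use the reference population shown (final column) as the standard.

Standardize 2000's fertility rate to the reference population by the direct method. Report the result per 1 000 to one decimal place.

Age-specific rates per 1 000 for 2000: 10.189, 148.975, 7.430.
Standard total = 63 500; weights = 0.3024, 0.2677, 0.4299.
Standardized rate: 0.3024×10.189 + 0.2677×148.975 + 0.4299×7.430 = 46.1580 per 1 000.

46.2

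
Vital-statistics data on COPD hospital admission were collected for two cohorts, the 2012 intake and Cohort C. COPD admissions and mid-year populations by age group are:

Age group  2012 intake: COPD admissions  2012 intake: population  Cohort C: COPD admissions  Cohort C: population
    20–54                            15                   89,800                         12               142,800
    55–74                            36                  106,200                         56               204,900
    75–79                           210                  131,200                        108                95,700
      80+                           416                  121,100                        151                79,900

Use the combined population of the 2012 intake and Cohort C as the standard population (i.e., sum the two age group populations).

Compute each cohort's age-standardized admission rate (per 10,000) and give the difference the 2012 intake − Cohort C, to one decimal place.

Age-specific rates per 10,000 for the 2012 intake: 1.67, 3.39, 16.01, 34.35.
For Cohort C: 0.84, 2.73, 11.29, 18.90.
Combined standard total = 971,600; weights = 0.2394, 0.3202, 0.2335, 0.2069.
The 2012 intake: 0.2394×1.67 + 0.3202×3.39 + 0.2335×16.01 + 0.2069×34.35 = 12.3298 per 10,000.
Cohort C: 0.2394×0.84 + 0.3202×2.73 + 0.2335×11.29 + 0.2069×18.90 = 7.6214 per 10,000.
Difference = 12.3298 − 7.6214 = 4.7084.

4.7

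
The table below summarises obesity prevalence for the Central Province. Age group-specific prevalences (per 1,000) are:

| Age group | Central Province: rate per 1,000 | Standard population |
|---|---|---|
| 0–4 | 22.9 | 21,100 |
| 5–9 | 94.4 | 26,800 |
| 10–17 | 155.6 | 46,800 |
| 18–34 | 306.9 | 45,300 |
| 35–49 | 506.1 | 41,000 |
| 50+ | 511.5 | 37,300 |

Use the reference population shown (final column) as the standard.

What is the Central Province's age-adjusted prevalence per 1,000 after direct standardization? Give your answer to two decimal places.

Standard total = 218,300; weights = 0.0967, 0.1228, 0.2144, 0.2075, 0.1878, 0.1709.
Standardized rate: 0.0967×22.9 + 0.1228×94.4 + 0.2144×155.6 + 0.2075×306.9 + 0.1878×506.1 + 0.1709×511.5 = 293.2973 per 1,000.

293.30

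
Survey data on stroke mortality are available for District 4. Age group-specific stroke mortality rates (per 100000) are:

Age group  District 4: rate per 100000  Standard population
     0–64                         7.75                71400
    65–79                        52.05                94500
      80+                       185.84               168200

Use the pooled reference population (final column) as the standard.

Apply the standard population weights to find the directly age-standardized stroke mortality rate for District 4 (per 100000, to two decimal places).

109.94

Standard total = 334100; weights = 0.2137, 0.2828, 0.5034.
Standardized rate: 0.2137×7.75 + 0.2828×52.05 + 0.5034×185.84 = 109.9382 per 100000.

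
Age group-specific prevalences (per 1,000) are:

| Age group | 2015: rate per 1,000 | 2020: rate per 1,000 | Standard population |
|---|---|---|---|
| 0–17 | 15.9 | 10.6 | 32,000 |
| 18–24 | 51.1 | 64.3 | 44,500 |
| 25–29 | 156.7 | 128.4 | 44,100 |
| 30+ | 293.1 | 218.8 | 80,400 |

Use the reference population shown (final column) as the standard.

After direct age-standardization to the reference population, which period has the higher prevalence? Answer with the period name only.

Standard total = 201,000; weights = 0.1592, 0.2214, 0.2194, 0.4000.
2015: 0.1592×15.9 + 0.2214×51.1 + 0.2194×156.7 + 0.4000×293.1 = 165.4650 per 1,000.
2020: 0.1592×10.6 + 0.2214×64.3 + 0.2194×128.4 + 0.4000×218.8 = 131.6145 per 1,000.

2015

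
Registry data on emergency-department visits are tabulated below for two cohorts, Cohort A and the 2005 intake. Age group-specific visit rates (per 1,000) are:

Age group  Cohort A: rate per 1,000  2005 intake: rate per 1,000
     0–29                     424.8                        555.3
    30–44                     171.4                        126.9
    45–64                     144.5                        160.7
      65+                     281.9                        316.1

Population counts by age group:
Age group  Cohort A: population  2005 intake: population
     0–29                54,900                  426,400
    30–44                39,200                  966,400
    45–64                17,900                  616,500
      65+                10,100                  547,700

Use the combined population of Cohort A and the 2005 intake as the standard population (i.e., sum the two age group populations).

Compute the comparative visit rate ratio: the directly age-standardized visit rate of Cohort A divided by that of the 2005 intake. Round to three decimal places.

0.930

Combined standard total = 2,679,100; weights = 0.1796, 0.3753, 0.2368, 0.2082.
Cohort A: 0.1796×424.8 + 0.3753×171.4 + 0.2368×144.5 + 0.2082×281.9 = 233.5600 per 1,000.
The 2005 intake: 0.1796×555.3 + 0.3753×126.9 + 0.2368×160.7 + 0.2082×316.1 = 251.2580 per 1,000.
Ratio = 233.5600 ÷ 251.2580 = 0.92956.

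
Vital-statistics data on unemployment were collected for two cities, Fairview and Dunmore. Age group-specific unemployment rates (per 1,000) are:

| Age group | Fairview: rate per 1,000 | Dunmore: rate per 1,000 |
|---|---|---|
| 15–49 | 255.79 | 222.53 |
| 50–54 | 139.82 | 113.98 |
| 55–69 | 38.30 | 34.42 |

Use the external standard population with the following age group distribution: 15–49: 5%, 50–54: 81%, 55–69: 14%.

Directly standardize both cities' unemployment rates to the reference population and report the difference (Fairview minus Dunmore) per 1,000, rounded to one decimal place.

Standard weights: 0.05, 0.81, 0.14.
Fairview: 0.0500×255.79 + 0.8100×139.82 + 0.1400×38.30 = 131.4057 per 1,000.
Dunmore: 0.0500×222.53 + 0.8100×113.98 + 0.1400×34.42 = 108.2691 per 1,000.
Difference = 131.4057 − 108.2691 = 23.1366.

23.1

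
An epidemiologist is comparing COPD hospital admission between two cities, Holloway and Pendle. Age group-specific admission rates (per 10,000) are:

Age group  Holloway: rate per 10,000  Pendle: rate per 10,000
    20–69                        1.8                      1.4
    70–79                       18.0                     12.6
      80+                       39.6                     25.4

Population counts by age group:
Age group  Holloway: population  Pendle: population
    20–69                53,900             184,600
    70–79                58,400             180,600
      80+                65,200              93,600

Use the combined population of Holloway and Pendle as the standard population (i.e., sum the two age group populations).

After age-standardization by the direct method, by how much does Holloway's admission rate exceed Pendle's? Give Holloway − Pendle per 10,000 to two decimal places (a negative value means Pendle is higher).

Combined standard total = 636,300; weights = 0.3748, 0.3756, 0.2496.
Holloway: 0.3748×1.8 + 0.3756×18.0 + 0.2496×39.6 = 17.3185 per 10,000.
Pendle: 0.3748×1.4 + 0.3756×12.6 + 0.2496×25.4 = 11.5964 per 10,000.
Difference = 17.3185 − 11.5964 = 5.7221.

5.72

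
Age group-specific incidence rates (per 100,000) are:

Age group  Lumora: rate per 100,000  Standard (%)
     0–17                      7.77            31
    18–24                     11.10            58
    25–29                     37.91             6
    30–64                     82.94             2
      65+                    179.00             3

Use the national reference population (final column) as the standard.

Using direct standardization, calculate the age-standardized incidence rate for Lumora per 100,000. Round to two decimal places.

Standard weights: 0.31, 0.58, 0.06, 0.02, 0.03.
Standardized rate: 0.3100×7.77 + 0.5800×11.10 + 0.0600×37.91 + 0.0200×82.94 + 0.0300×179.00 = 18.1501 per 100,000.

18.15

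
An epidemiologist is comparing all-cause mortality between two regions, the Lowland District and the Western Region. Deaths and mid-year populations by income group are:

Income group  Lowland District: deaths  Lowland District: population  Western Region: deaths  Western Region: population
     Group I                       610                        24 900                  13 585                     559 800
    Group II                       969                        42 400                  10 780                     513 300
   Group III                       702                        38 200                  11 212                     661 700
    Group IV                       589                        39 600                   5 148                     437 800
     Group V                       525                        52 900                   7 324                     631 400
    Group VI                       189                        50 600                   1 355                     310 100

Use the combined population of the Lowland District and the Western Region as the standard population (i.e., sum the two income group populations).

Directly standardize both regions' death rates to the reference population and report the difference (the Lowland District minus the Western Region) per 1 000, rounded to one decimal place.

Income-specific rates per 1 000 for the Lowland District: 24.498, 22.854, 18.377, 14.874, 9.924, 3.735.
For the Western Region: 24.268, 21.001, 16.944, 11.759, 11.600, 4.370.
Combined standard total = 3 362 700; weights = 0.1739, 0.1653, 0.2081, 0.1420, 0.2035, 0.1073.
The Lowland District: 0.1739×24.498 + 0.1653×22.854 + 0.2081×18.377 + 0.1420×14.874 + 0.2035×9.924 + 0.1073×3.735 = 16.3931 per 1 000.
The Western Region: 0.1739×24.268 + 0.1653×21.001 + 0.2081×16.944 + 0.1420×11.759 + 0.2035×11.600 + 0.1073×4.370 = 15.7155 per 1 000.
Difference = 16.3931 − 15.7155 = 0.6777.

0.7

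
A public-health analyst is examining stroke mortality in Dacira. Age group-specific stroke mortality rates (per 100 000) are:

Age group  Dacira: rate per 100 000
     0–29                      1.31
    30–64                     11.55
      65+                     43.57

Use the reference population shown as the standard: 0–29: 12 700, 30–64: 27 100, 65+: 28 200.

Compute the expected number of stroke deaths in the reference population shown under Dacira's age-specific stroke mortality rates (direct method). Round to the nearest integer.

16

Expected stroke deaths = Σ (standard pop × age-specific rate ÷ 100 000)
= 12 700×1.31/100 000 + 27 100×11.55/100 000 + 28 200×43.57/100 000
= 0.17 + 3.13 + 12.29 = 15.58.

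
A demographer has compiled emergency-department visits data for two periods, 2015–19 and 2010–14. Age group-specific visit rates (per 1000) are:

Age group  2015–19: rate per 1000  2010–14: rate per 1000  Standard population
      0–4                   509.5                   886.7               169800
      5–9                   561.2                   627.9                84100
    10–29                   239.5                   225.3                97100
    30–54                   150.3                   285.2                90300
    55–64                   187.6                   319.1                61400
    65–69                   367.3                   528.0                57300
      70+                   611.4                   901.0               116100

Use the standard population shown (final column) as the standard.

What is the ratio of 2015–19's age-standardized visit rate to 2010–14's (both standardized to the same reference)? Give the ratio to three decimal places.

Standard total = 676100; weights = 0.2511, 0.1244, 0.1436, 0.1336, 0.0908, 0.0848, 0.1717.
2015–19: 0.2511×509.5 + 0.1244×561.2 + 0.1436×239.5 + 0.1336×150.3 + 0.0908×187.6 + 0.0848×367.3 + 0.1717×611.4 = 405.3927 per 1000.
2010–14: 0.2511×886.7 + 0.1244×627.9 + 0.1436×225.3 + 0.1336×285.2 + 0.0908×319.1 + 0.0848×528.0 + 0.1717×901.0 = 599.6916 per 1000.
Ratio = 405.3927 ÷ 599.6916 = 0.67600.

0.676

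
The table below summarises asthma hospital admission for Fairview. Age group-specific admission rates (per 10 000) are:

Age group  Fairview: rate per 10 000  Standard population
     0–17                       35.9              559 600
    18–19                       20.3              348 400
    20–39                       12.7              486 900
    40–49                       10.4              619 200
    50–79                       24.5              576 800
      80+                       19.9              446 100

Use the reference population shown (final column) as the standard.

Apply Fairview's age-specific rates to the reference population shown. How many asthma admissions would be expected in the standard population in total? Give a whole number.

6279

Expected asthma admissions = Σ (standard pop × age-specific rate ÷ 10 000)
= 559 600×35.9/10 000 + 348 400×20.3/10 000 + 486 900×12.7/10 000 + 619 200×10.4/10 000 + 576 800×24.5/10 000 + 446 100×19.9/10 000
= 2008.96 + 707.25 + 618.36 + 643.97 + 1413.16 + 887.74 = 6279.45.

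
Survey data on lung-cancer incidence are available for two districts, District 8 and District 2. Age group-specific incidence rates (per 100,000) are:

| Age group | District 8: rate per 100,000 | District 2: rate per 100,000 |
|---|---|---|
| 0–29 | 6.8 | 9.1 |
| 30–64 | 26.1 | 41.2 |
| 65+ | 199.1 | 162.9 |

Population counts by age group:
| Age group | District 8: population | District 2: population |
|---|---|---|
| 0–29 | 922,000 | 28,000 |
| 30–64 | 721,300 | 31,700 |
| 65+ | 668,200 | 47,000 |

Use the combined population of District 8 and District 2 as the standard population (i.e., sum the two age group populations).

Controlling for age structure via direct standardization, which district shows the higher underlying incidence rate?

District 8

Combined standard total = 2,418,200; weights = 0.3929, 0.3114, 0.2958.
District 8: 0.3929×6.8 + 0.3114×26.1 + 0.2958×199.1 = 69.6839 per 100,000.
District 2: 0.3929×9.1 + 0.3114×41.2 + 0.2958×162.9 = 64.5830 per 100,000.
The crude rates (68.41 vs 86.38) would put District 2 higher, but that reflects its age composition; once standardized to a common age structure, District 8 has the higher underlying rate.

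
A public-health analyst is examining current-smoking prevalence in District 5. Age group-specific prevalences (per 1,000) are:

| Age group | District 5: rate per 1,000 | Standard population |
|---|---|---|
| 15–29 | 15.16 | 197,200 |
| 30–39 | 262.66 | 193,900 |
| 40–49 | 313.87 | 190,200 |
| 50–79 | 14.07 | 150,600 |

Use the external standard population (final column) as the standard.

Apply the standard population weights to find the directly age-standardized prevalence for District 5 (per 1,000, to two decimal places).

158.13

Standard total = 731,900; weights = 0.2694, 0.2649, 0.2599, 0.2058.
Standardized rate: 0.2694×15.16 + 0.2649×262.66 + 0.2599×313.87 + 0.2058×14.07 = 158.1314 per 1,000.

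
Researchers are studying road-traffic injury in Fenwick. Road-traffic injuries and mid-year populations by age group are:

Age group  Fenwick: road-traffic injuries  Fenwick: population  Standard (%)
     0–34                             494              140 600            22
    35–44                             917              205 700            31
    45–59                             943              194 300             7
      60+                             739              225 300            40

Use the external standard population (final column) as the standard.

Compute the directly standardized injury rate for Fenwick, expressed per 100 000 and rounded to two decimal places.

380.67

Age-specific rates per 100 000 for Fenwick: 351.35, 445.79, 485.33, 328.01.
Standard weights: 0.22, 0.31, 0.07, 0.40.
Standardized rate: 0.2200×351.35 + 0.3100×445.79 + 0.0700×485.33 + 0.4000×328.01 = 380.6698 per 100 000.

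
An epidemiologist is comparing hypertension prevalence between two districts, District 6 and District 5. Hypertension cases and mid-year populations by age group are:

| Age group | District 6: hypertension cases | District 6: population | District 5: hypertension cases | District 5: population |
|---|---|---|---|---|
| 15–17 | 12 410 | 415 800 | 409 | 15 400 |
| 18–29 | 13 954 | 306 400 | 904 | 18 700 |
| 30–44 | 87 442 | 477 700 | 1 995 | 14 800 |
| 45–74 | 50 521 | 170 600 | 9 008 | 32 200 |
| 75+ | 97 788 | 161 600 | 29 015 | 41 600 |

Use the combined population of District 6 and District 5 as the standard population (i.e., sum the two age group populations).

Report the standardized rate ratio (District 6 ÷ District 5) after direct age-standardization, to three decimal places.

1.030

Age-specific rates per 1 000 for District 6: 29.846, 45.542, 183.048, 296.137, 605.124.
For District 5: 26.558, 48.342, 134.797, 279.752, 697.476.
Combined standard total = 1 654 800; weights = 0.2606, 0.1965, 0.2976, 0.1226, 0.1228.
District 6: 0.2606×29.846 + 0.1965×45.542 + 0.2976×183.048 + 0.1226×296.137 + 0.1228×605.124 = 181.8009 per 1 000.
District 5: 0.2606×26.558 + 0.1965×48.342 + 0.2976×134.797 + 0.1226×279.752 + 0.1228×697.476 = 176.4663 per 1 000.
Ratio = 181.8009 ÷ 176.4663 = 1.03023.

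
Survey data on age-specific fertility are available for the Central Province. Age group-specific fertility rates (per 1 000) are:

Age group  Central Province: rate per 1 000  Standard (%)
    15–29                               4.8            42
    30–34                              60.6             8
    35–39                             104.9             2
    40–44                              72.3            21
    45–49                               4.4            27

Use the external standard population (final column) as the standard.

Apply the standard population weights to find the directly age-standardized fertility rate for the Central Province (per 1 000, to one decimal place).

Standard weights: 0.42, 0.08, 0.02, 0.21, 0.27.
Standardized rate: 0.4200×4.8 + 0.0800×60.6 + 0.0200×104.9 + 0.2100×72.3 + 0.2700×4.4 = 25.3330 per 1 000.

25.3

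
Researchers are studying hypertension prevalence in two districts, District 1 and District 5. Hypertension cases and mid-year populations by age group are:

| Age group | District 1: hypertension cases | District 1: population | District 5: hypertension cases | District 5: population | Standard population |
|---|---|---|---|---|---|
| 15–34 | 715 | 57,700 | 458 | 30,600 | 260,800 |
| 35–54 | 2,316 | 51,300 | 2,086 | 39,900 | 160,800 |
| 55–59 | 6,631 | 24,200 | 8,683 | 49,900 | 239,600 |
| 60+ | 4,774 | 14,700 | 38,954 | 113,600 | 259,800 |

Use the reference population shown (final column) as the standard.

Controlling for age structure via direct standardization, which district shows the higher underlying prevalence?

District 1

Age-specific rates per 1,000 for District 1: 12.392, 45.146, 274.008, 324.762.
For District 5: 14.967, 52.281, 174.008, 342.905.
Standard total = 921,000; weights = 0.2832, 0.1746, 0.2602, 0.2821.
District 1: 0.2832×12.392 + 0.1746×45.146 + 0.2602×274.008 + 0.2821×324.762 = 174.2853 per 1,000.
District 5: 0.2832×14.967 + 0.1746×52.281 + 0.2602×174.008 + 0.2821×342.905 = 155.3629 per 1,000.
The crude rates (97.61 vs 214.45) would put District 5 higher, but that reflects its age composition; once standardized to a common age structure, District 1 has the higher underlying rate.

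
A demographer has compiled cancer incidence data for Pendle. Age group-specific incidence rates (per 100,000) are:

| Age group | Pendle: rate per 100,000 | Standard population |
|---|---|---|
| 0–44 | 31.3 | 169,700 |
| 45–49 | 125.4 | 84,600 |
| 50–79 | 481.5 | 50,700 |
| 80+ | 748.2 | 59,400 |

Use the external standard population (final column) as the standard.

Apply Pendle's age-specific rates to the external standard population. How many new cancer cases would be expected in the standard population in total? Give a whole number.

Expected new cancer cases = Σ (standard pop × age-specific rate ÷ 100,000)
= 169,700×31.3/100,000 + 84,600×125.4/100,000 + 50,700×481.5/100,000 + 59,400×748.2/100,000
= 53.12 + 106.09 + 244.12 + 444.43 = 847.76.

848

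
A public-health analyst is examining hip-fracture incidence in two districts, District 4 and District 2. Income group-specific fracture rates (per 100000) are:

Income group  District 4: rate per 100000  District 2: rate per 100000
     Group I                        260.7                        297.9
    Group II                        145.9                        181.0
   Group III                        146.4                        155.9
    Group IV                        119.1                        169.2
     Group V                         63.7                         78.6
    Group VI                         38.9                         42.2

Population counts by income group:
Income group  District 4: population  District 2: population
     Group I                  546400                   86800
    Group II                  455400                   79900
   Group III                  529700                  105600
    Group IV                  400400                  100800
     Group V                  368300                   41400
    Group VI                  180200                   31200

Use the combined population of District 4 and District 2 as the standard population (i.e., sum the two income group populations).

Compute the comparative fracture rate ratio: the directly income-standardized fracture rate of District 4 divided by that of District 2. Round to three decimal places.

0.843

Combined standard total = 2926100; weights = 0.2164, 0.1829, 0.2171, 0.1713, 0.1400, 0.0722.
District 4: 0.2164×260.7 + 0.1829×145.9 + 0.2171×146.4 + 0.1713×119.1 + 0.1400×63.7 + 0.0722×38.9 = 147.0208 per 100000.
District 2: 0.2164×297.9 + 0.1829×181.0 + 0.2171×155.9 + 0.1713×169.2 + 0.1400×78.6 + 0.0722×42.2 = 174.4607 per 100000.
Ratio = 147.0208 ÷ 174.4607 = 0.84272.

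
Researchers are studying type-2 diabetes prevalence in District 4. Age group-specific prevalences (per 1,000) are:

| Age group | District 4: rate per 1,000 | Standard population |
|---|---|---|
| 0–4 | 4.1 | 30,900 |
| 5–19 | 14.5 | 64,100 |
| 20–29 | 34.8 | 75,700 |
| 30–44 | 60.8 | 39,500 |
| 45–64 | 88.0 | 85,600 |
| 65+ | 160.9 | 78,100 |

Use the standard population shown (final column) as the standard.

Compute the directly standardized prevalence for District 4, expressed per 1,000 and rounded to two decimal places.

Standard total = 373,900; weights = 0.0826, 0.1714, 0.2025, 0.1056, 0.2289, 0.2089.
Standardized rate: 0.0826×4.1 + 0.1714×14.5 + 0.2025×34.8 + 0.1056×60.8 + 0.2289×88.0 + 0.2089×160.9 = 70.0486 per 1,000.

70.05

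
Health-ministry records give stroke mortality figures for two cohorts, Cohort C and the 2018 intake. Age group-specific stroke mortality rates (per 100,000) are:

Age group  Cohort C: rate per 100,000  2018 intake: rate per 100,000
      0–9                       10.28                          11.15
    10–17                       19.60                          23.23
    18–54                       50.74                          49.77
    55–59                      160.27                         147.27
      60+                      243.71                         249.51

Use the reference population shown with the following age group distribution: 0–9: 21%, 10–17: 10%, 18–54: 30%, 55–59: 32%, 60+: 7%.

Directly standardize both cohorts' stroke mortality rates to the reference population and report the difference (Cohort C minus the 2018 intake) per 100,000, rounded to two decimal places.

3.50

Standard weights: 0.21, 0.10, 0.30, 0.32, 0.07.
Cohort C: 0.2100×10.28 + 0.1000×19.60 + 0.3000×50.74 + 0.3200×160.27 + 0.0700×243.71 = 87.6869 per 100,000.
The 2018 intake: 0.2100×11.15 + 0.1000×23.23 + 0.3000×49.77 + 0.3200×147.27 + 0.0700×249.51 = 84.1876 per 100,000.
Difference = 87.6869 − 84.1876 = 3.4993.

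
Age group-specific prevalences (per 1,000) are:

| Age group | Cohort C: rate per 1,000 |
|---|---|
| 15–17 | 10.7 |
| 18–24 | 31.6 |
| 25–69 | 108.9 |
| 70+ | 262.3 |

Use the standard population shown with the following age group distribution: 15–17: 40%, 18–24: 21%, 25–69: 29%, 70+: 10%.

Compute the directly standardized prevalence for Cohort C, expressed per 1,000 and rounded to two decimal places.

68.73

Standard weights: 0.40, 0.21, 0.29, 0.10.
Standardized rate: 0.4000×10.7 + 0.2100×31.6 + 0.2900×108.9 + 0.1000×262.3 = 68.7270 per 1,000.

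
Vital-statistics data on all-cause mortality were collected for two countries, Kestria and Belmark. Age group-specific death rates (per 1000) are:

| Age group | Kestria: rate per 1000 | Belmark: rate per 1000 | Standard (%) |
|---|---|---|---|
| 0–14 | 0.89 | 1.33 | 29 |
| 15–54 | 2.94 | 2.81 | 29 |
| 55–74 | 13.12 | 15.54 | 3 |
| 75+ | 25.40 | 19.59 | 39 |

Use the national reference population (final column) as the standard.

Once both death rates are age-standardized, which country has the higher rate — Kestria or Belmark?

Kestria

Standard weights: 0.29, 0.29, 0.03, 0.39.
Kestria: 0.2900×0.89 + 0.2900×2.94 + 0.0300×13.12 + 0.3900×25.40 = 11.4103 per 1000.
Belmark: 0.2900×1.33 + 0.2900×2.81 + 0.0300×15.54 + 0.3900×19.59 = 9.3069 per 1000.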